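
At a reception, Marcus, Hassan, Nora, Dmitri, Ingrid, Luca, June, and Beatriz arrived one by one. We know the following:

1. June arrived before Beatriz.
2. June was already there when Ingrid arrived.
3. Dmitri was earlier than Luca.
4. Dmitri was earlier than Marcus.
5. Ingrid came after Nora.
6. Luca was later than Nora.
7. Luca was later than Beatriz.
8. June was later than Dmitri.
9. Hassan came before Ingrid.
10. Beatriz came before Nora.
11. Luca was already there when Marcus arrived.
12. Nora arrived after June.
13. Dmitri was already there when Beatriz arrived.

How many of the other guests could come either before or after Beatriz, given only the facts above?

Forced before Beatriz: Dmitri and June; forced after Beatriz: Ingrid, Luca, Marcus, and Nora.
That leaves Hassan with no forced order relative to Beatriz — 1.

1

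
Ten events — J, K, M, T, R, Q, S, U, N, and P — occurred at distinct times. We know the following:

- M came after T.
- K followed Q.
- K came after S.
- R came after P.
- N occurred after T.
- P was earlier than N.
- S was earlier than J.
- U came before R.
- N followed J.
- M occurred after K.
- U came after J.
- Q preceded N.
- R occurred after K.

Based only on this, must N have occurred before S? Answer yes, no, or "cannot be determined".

no

Tracing the constraints gives S → J → N, so S must come before N.
That means N cannot be before S.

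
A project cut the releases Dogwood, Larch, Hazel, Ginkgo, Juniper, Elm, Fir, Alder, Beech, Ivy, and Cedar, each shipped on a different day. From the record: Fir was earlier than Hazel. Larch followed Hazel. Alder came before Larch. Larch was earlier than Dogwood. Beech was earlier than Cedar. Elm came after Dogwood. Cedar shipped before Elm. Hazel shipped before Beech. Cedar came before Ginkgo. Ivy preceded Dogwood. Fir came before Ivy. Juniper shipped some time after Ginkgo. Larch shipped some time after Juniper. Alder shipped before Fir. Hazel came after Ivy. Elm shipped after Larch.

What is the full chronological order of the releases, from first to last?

Alder, Fir, Ivy, Hazel, Beech, Cedar, Ginkgo, Juniper, Larch, Dogwood, Elm

The constraints fix every adjacent pair, so only one ordering works:
Alder → Fir → Ivy → Hazel → Beech → Cedar → Ginkgo → Juniper → Larch → Dogwood → Elm.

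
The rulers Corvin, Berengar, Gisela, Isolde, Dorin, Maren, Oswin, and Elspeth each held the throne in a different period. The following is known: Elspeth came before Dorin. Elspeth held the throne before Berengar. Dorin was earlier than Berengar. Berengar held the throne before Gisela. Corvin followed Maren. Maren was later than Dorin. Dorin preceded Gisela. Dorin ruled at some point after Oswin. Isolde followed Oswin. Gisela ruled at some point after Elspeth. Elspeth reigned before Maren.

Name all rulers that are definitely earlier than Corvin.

Dorin, Elspeth, Maren, Oswin

Directly stated before Corvin: Maren.
Dorin reaches Corvin via Dorin → Maren → Corvin.
Elspeth reaches Corvin via Elspeth → Maren → Corvin.
Oswin reaches Corvin via Oswin → Dorin → Maren → Corvin.
No chain forces Gisela (or any of the others) ahead of Corvin.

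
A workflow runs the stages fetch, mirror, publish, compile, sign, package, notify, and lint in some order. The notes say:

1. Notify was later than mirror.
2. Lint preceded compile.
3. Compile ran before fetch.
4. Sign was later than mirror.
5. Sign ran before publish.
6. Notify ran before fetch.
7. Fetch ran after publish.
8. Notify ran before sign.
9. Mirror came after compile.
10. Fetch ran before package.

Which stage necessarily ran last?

Every other stage has a chain of constraints placing it before package, so package is last.

package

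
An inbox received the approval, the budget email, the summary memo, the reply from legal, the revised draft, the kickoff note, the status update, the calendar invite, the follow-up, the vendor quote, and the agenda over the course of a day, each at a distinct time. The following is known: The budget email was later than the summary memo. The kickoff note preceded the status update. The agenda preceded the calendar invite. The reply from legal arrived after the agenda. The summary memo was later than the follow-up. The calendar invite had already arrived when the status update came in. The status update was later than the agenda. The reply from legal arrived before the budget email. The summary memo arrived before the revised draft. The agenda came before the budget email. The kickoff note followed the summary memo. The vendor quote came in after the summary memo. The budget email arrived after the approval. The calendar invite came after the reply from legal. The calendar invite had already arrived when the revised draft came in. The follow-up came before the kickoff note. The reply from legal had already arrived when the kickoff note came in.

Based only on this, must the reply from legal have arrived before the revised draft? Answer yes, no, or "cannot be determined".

yes

Chain the constraints: the reply from legal → the calendar invite → the revised draft. Each link is directly stated, so the reply from legal comes before the revised draft.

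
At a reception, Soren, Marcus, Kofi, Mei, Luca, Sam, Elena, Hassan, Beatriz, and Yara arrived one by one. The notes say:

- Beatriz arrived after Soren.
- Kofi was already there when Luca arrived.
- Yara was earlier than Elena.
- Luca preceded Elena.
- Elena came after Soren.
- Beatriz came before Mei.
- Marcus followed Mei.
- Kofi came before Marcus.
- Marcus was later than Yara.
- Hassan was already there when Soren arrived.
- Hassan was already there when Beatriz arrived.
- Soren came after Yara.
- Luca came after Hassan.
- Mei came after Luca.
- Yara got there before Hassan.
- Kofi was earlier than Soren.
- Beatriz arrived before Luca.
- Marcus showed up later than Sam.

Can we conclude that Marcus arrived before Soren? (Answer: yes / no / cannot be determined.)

no

Tracing the constraints gives Soren → Beatriz → Mei → Marcus, so Soren must come before Marcus.
That means Marcus cannot be before Soren.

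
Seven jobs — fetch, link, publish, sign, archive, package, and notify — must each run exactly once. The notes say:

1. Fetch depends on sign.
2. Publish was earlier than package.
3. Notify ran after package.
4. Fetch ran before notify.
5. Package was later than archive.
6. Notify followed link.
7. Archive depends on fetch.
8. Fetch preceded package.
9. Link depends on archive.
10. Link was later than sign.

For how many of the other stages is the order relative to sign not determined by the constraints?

Forced after sign: archive, fetch, link, notify, and package.
That leaves publish with no forced order relative to sign — 1.

1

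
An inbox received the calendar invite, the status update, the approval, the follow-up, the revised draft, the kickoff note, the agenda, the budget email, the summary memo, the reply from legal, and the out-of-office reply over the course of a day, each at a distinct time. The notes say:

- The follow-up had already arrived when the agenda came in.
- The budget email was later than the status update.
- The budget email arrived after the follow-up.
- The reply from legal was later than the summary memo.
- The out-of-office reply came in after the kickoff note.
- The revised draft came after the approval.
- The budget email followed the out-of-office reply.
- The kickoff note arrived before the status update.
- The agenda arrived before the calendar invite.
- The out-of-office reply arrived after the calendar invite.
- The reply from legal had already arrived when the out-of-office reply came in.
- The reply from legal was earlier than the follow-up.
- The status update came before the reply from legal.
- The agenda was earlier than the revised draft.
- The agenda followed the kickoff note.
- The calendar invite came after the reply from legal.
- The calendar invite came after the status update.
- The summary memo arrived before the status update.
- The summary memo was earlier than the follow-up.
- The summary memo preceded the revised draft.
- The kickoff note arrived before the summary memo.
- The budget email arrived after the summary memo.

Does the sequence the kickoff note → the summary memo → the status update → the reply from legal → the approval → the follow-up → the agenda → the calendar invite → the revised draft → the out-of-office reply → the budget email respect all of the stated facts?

Check each stated constraint against the proposed order — e.g. the kickoff note is ahead of the out-of-office reply; the summary memo is ahead of the budget email. Every pair is in the required order; nothing is violated.

yes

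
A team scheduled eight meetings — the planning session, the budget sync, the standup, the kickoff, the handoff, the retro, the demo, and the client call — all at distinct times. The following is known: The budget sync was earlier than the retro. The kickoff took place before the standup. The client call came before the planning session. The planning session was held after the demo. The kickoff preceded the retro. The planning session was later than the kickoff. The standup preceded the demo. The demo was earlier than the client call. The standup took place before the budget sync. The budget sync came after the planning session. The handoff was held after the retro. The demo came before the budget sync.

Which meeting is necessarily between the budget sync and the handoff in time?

the retro

Tracing the constraints gives the budget sync → the retro → the handoff, so the retro sits after the budget sync and before the handoff.
No other meeting is forced both after the budget sync and before the handoff.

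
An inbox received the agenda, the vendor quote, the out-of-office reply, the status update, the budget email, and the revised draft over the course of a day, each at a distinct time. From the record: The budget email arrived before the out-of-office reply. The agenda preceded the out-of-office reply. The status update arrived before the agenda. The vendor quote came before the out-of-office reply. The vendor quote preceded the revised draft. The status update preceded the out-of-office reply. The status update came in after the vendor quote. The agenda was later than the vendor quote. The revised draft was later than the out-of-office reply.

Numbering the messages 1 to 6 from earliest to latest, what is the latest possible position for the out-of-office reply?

5

The out-of-office reply must come before the revised draft — 1 message forced after it.
Everything else can be placed before the out-of-office reply in some valid order, so the out-of-office reply can sit as late as position 6 − 1 = 5.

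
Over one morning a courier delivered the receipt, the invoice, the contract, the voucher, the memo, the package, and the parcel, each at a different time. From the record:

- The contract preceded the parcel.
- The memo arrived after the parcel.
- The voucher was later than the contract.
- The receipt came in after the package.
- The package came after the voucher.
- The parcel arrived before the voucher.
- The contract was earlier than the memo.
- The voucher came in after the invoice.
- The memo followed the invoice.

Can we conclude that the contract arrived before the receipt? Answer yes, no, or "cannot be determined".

Chain the constraints: the contract → the voucher → the package → the receipt. Each link is directly stated, so the contract comes before the receipt.

yes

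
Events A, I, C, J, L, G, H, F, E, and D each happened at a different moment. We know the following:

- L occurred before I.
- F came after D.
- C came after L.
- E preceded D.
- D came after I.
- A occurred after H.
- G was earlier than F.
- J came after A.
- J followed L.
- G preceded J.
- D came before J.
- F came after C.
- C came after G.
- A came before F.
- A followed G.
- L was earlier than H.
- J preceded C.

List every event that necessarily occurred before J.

Directly stated before J: A, D, G, and L.
E reaches J via E → D → J.
H reaches J via H → A → J.
I reaches J via I → D → J.
No chain forces F (or any of the others) ahead of J.

A, D, E, G, H, I, L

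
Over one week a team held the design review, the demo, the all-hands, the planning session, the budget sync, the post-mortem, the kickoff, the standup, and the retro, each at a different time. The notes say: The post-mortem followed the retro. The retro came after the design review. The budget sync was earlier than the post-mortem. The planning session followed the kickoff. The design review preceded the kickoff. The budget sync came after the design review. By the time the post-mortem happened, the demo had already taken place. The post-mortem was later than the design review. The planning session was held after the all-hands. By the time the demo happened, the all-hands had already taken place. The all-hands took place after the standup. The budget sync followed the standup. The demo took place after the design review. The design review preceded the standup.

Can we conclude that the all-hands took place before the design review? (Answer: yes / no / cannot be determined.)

Tracing the constraints gives the design review → the standup → the all-hands, so the design review must come before the all-hands.
That means the all-hands cannot be before the design review.

no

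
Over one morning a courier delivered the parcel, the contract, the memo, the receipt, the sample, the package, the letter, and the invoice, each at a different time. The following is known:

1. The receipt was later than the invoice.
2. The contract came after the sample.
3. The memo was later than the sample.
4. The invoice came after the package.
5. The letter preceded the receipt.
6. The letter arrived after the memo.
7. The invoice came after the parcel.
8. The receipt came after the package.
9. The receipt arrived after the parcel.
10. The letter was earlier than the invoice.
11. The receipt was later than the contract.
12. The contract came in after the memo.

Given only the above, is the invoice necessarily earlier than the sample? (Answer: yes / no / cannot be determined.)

no

Tracing the constraints gives the sample → the memo → the letter → the invoice, so the sample must come before the invoice.
That means the invoice cannot be before the sample.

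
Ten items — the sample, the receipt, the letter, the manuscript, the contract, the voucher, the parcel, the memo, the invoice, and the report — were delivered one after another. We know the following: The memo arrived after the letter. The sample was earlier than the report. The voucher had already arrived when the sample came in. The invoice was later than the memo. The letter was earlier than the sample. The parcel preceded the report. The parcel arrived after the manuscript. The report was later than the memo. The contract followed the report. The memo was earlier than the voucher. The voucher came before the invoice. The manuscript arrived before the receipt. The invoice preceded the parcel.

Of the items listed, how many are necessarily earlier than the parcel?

5

Directly stated before the parcel: the invoice and the manuscript.
The letter reaches the parcel via the letter → the memo → the invoice → the parcel.
The memo reaches the parcel via the memo → the invoice → the parcel.
The voucher reaches the parcel via the voucher → the invoice → the parcel.
That's the invoice, the letter, the manuscript, the memo, and the voucher — 5 in all.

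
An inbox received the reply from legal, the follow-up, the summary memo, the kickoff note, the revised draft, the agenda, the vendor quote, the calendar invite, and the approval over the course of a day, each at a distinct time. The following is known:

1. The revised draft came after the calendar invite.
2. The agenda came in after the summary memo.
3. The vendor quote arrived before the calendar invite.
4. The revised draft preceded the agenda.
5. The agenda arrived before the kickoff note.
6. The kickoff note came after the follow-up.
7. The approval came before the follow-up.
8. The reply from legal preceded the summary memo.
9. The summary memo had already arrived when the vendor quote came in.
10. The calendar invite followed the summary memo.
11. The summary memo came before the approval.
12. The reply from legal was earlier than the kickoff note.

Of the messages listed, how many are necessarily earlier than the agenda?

Directly stated before the agenda: the revised draft and the summary memo.
The calendar invite reaches the agenda via the calendar invite → the revised draft → the agenda.
The reply from legal reaches the agenda via the reply from legal → the summary memo → the agenda.
The vendor quote reaches the agenda via the vendor quote → the calendar invite → the revised draft → the agenda.
No chain forces the follow-up (or any of the others) ahead of the agenda.
That's the calendar invite, the reply from legal, the revised draft, the summary memo, and the vendor quote — 5 in all.

5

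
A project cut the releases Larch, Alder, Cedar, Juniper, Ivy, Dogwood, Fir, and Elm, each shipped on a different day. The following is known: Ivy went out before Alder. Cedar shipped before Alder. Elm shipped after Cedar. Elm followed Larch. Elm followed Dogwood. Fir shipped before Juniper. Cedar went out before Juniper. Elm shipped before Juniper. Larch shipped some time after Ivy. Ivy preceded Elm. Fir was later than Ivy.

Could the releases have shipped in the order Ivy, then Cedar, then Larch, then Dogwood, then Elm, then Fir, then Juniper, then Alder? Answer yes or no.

yes

Check each stated constraint against the proposed order — e.g. Cedar is ahead of Alder; Ivy is ahead of Alder. Every pair is in the required order; nothing is violated.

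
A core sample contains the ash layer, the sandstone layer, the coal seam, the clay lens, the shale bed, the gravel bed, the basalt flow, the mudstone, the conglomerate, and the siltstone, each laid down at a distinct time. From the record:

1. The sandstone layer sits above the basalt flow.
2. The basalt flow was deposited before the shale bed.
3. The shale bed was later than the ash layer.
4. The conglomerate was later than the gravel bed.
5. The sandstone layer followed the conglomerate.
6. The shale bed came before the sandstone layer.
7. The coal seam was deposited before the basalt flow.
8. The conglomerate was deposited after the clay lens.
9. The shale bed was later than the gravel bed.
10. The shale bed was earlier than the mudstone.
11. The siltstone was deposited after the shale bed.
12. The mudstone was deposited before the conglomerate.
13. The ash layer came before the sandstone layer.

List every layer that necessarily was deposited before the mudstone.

the ash layer, the basalt flow, the coal seam, the gravel bed, the shale bed

Directly stated before the mudstone: the shale bed.
The ash layer reaches the mudstone via the ash layer → the shale bed → the mudstone.
The basalt flow reaches the mudstone via the basalt flow → the shale bed → the mudstone.
The coal seam reaches the mudstone via the coal seam → the basalt flow → the shale bed → the mudstone.
Likewise the gravel bed reaches the mudstone by chaining the stated constraints.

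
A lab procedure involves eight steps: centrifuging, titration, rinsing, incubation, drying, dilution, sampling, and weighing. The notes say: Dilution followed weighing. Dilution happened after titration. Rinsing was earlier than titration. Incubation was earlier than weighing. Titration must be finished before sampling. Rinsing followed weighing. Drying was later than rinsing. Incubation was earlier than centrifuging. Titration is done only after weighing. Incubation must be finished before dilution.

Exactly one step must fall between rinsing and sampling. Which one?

Tracing the constraints gives rinsing → titration → sampling, so titration sits after rinsing and before sampling.
No other step is forced both after rinsing and before sampling.

titration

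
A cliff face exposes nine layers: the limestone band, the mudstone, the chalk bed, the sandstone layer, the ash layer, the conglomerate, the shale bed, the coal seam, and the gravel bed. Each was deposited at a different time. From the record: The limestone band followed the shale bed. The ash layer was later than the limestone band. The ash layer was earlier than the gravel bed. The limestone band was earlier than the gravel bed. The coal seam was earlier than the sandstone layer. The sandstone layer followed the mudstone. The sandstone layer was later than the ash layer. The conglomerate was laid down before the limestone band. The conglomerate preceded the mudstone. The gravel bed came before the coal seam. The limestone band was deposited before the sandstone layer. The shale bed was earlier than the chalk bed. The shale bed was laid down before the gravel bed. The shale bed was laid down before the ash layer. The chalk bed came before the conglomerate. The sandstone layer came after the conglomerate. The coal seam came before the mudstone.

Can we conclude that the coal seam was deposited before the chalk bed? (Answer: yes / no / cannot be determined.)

no

Tracing the constraints gives the chalk bed → the conglomerate → the limestone band → the gravel bed → the coal seam, so the chalk bed must come before the coal seam.
That means the coal seam cannot be before the chalk bed.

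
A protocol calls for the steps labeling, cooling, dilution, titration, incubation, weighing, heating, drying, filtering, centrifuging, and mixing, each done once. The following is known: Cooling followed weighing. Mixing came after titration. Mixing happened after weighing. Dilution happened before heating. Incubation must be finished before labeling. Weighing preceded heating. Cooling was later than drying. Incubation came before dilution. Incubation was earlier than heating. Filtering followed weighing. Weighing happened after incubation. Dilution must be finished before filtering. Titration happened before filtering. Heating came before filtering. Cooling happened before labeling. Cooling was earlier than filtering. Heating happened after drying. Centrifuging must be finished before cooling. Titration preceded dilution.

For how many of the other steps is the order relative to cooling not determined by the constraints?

4

Forced before cooling: centrifuging, drying, incubation, and weighing; forced after cooling: filtering and labeling.
That leaves dilution, heating, mixing, and titration with no forced order relative to cooling — 4.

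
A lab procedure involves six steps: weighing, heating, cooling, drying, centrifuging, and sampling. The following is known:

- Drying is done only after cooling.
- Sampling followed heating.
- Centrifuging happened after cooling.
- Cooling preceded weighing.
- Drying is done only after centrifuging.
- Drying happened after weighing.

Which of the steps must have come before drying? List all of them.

Directly stated before drying: centrifuging, cooling, and weighing.
No chain forces sampling (or any of the others) ahead of drying.

centrifuging, cooling, weighing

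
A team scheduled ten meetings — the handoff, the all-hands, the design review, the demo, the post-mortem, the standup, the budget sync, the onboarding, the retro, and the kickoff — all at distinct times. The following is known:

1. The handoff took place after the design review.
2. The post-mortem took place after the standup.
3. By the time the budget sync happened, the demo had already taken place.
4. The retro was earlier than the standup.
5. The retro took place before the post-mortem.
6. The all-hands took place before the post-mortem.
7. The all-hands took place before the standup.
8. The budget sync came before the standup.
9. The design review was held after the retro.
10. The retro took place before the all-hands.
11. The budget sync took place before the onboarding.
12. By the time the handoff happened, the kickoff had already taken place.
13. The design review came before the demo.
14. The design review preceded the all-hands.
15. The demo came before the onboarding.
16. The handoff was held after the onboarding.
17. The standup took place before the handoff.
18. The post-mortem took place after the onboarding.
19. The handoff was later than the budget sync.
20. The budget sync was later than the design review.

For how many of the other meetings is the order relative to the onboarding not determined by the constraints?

Forced before the onboarding: the budget sync, the demo, the design review, and the retro; forced after the onboarding: the handoff and the post-mortem.
That leaves the all-hands, the kickoff, and the standup with no forced order relative to the onboarding — 3.

3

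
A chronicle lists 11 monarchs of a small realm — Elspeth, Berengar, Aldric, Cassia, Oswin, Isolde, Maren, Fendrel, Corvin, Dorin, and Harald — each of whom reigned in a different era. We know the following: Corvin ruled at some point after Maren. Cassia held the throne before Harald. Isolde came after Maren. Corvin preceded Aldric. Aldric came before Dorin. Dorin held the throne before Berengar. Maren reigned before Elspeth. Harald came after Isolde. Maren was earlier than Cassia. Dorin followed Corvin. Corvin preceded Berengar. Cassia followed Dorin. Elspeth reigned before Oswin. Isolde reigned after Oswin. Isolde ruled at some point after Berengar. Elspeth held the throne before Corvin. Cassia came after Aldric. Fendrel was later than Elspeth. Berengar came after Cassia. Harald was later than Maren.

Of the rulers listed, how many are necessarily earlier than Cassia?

5

Directly stated before Cassia: Aldric, Dorin, and Maren.
Corvin reaches Cassia via Corvin → Dorin → Cassia.
Elspeth reaches Cassia via Elspeth → Corvin → Dorin → Cassia.
No chain forces Fendrel (or any of the others) ahead of Cassia.
That's Aldric, Corvin, Dorin, Elspeth, and Maren — 5 in all.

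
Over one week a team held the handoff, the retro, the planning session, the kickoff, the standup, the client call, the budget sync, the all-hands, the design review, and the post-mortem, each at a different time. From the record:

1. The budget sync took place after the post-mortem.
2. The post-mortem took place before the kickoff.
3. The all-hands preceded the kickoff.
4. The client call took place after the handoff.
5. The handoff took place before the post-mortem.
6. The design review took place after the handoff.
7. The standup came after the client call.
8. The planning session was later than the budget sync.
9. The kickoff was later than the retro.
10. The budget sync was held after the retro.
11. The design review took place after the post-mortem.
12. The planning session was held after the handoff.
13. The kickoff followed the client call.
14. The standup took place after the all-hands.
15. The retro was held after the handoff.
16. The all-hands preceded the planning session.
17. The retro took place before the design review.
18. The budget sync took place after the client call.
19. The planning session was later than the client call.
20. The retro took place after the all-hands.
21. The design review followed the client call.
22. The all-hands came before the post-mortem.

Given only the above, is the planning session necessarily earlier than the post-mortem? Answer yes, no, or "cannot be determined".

no

Tracing the constraints gives the post-mortem → the budget sync → the planning session, so the post-mortem must come before the planning session.
That means the planning session cannot be before the post-mortem.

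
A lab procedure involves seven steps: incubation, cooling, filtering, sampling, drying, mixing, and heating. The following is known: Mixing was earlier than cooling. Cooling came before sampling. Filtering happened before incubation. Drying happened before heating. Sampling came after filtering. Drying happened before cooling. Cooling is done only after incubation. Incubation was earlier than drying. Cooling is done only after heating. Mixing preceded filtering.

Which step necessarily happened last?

sampling

Every other step has a chain of constraints placing it before sampling, so sampling is last.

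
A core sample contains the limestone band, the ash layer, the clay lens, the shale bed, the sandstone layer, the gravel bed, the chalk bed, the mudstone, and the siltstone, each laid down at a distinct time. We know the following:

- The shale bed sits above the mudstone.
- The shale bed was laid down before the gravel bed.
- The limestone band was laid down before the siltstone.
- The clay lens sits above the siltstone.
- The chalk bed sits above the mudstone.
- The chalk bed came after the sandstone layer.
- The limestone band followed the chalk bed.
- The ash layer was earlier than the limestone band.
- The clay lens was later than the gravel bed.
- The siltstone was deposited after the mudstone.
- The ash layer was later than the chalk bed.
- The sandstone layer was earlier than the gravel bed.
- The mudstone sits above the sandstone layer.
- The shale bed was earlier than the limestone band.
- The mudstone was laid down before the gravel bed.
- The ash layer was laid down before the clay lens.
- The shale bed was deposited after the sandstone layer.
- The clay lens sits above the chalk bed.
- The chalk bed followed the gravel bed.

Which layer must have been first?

The sandstone layer has a chain of constraints placing it before every other layer, so the sandstone layer must be first.

the sandstone layer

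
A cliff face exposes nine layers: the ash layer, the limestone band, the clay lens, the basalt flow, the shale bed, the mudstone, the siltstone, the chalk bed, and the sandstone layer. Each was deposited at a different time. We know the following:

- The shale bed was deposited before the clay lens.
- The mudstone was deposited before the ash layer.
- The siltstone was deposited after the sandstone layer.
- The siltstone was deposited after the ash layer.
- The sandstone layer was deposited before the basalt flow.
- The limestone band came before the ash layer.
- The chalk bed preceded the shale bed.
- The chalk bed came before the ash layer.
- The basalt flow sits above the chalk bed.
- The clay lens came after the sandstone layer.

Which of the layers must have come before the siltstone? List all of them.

the ash layer, the chalk bed, the limestone band, the mudstone, the sandstone layer

Directly stated before the siltstone: the ash layer and the sandstone layer.
The chalk bed reaches the siltstone via the chalk bed → the ash layer → the siltstone.
The limestone band reaches the siltstone via the limestone band → the ash layer → the siltstone.
The mudstone reaches the siltstone via the mudstone → the ash layer → the siltstone.
No chain forces the basalt flow (or any of the others) ahead of the siltstone.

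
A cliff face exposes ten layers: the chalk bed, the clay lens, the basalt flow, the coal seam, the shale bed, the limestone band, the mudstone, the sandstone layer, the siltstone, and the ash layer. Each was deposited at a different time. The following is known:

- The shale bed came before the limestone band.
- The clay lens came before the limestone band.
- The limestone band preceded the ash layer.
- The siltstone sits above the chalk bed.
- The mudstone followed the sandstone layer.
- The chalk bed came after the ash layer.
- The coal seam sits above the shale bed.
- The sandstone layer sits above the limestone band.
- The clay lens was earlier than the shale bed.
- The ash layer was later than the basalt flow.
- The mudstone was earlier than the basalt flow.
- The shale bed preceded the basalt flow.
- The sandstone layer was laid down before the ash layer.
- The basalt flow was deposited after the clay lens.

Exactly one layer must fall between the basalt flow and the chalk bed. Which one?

Tracing the constraints gives the basalt flow → the ash layer → the chalk bed, so the ash layer sits after the basalt flow and before the chalk bed.
No other layer is forced both after the basalt flow and before the chalk bed.

the ash layer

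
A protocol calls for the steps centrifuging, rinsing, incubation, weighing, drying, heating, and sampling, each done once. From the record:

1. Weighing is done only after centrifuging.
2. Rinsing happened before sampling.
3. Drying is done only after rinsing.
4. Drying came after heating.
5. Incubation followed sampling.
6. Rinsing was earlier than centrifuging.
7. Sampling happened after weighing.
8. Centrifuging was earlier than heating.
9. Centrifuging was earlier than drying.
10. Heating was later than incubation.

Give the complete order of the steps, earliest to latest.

rinsing, centrifuging, weighing, sampling, incubation, heating, drying

The constraints fix every adjacent pair, so only one ordering works:
rinsing → centrifuging → weighing → sampling → incubation → heating → drying.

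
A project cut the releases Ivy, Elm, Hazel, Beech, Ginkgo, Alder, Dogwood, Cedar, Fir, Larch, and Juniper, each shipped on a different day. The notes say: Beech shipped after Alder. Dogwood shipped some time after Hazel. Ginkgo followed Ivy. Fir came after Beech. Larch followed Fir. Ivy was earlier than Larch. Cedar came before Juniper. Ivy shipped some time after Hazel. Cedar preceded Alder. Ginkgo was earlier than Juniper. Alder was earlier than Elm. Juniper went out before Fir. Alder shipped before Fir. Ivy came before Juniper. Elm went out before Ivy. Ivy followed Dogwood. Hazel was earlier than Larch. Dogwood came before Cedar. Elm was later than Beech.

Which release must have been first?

Hazel has a chain of constraints placing it before every other release, so Hazel must be first.

Hazel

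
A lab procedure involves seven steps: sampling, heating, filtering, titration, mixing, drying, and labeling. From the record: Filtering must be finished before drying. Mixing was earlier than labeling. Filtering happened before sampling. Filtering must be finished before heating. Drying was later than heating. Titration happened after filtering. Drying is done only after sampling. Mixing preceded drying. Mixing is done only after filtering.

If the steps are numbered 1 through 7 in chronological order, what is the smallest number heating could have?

Filtering must come before heating — 1 forced predecessor.
Nothing else is forced ahead of heating, so its earliest slot is position 1 + 1 = 2.

2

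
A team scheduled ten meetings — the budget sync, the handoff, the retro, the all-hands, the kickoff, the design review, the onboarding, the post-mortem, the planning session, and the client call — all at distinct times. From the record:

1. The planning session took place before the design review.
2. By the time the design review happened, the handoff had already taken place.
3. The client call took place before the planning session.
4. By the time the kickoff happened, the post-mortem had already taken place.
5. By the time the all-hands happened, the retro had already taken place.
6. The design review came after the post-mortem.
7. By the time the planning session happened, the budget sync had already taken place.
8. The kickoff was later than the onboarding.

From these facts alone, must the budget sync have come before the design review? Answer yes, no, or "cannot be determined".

yes

Chain the constraints: the budget sync → the planning session → the design review. Each link is directly stated, so the budget sync comes before the design review.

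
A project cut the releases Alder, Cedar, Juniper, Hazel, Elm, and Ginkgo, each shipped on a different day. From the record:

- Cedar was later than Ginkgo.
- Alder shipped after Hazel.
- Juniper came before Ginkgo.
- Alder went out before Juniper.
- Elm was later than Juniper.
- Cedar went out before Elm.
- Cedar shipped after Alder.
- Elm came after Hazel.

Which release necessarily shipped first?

Hazel has a chain of constraints placing it before every other release, so Hazel must be first.

Hazel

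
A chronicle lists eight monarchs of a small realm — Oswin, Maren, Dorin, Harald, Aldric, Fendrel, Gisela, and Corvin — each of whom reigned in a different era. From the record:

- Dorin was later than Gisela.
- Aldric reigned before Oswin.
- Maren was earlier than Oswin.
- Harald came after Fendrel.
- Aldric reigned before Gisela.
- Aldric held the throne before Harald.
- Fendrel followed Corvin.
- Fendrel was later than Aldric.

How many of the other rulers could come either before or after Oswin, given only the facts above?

5

Forced before Oswin: Aldric and Maren.
That leaves Corvin, Dorin, Fendrel, Gisela, and Harald with no forced order relative to Oswin — 5.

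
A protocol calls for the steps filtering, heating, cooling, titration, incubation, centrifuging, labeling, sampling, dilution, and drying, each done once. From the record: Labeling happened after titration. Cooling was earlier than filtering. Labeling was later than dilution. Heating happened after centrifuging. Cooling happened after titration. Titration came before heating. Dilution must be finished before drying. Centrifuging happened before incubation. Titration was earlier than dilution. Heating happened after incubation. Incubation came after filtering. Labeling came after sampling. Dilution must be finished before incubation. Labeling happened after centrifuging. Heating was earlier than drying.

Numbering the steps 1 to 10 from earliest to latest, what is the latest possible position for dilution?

Dilution must come before drying, heating, incubation, and labeling — 4 steps forced after it.
Everything else can be placed before dilution in some valid order, so dilution can sit as late as position 10 − 4 = 6.

6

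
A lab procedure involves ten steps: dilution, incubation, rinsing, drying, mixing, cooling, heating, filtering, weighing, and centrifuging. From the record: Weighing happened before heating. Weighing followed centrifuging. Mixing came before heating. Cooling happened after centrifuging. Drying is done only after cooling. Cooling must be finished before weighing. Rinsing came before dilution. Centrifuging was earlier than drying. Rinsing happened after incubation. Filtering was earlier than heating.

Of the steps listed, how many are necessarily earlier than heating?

5

Directly stated before heating: filtering, mixing, and weighing.
Centrifuging reaches heating via centrifuging → weighing → heating.
Cooling reaches heating via cooling → weighing → heating.
That's centrifuging, cooling, filtering, mixing, and weighing — 5 in all.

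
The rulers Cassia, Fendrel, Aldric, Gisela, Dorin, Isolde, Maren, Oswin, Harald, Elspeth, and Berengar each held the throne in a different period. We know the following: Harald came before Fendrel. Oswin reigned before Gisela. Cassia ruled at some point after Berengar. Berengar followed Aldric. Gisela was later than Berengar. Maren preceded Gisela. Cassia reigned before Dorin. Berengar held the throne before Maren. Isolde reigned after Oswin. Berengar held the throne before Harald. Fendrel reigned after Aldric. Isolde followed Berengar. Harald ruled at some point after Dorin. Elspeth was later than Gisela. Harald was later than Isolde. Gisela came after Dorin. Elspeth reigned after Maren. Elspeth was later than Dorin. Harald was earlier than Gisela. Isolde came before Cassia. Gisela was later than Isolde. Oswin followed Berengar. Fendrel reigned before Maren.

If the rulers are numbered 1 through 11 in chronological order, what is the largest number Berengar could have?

2

Berengar must come before Cassia, Dorin, Elspeth, Fendrel, Gisela, Harald, Isolde, Maren, and Oswin — 9 rulers forced after them.
Everything else can be placed before Berengar in some valid order, so Berengar can sit as late as position 11 − 9 = 2.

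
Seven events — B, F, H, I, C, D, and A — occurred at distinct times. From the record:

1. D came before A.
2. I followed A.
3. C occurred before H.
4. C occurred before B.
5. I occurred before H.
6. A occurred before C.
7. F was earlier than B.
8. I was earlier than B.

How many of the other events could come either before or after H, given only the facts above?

2

Forced before H: A, C, D, and I.
That leaves B and F with no forced order relative to H — 2.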